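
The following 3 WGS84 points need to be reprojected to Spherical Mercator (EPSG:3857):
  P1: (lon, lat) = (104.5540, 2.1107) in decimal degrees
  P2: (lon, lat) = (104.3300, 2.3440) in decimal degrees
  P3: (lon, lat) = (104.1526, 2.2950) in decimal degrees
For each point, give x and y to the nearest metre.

Web Mercator: x = R·λ, y = R·ln tan(π/4+φ/2), R = 6378137 m.
P1 (2.1107°, 104.5540°) → (11638898.040, 235015.211) m.
P2 (2.3440°, 104.3300°) → (11613962.474, 261005.703) m.
P3 (2.2950°, 104.1526°) → (11594214.397, 255546.575) m.

P1: x 11638898 m, y 235015 m; P2: x 11613962 m, y 261006 m; P3: x 11594214 m, y 255547 m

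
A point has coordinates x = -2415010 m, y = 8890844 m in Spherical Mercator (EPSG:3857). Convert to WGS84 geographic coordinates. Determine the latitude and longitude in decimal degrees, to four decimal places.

R = 6378137 m. λ = x/R = -21.69440394°.
φ = 2·arctan(exp(y/R)) − 90° = 2·arctan(4.03077) − 90° = 62.13340152°.

lat 62.1334°, lon -21.6944°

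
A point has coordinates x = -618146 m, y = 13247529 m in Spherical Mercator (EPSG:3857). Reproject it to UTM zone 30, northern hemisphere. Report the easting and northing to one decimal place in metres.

Web Mercator inverse (R = 6378137 m) → φ = 75.71579893°, λ = -5.55290000°.
UTM 30N forward: E = 429709.011 m, N = 8404991.486 m.

E 429709.0 m, N 8404991.5 m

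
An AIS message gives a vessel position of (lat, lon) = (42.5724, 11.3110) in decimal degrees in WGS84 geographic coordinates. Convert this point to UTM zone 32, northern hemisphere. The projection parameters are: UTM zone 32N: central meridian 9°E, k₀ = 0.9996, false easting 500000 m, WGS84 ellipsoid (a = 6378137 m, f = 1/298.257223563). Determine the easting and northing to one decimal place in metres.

Zone 32 central meridian λ₀ = 6×32 − 183 = 9°; Δλ = +2.3110°.
Transverse Mercator on WGS84 with k₀ = 0.9996 gives E = 689671.157 m, N = 4715920.856 m.

E 689671.2 m, N 4715920.9 m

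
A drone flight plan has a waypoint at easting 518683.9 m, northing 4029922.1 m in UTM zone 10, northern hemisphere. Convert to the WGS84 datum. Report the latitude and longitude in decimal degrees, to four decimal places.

Zone 10N: λ₀ = -123°, k₀ = 0.9996, false easting 500000 m.
Meridian distance M = (N − FN)/k₀ = 4031534.7 m.
Inverse transverse Mercator on WGS84 gives φ = 36.41429961°, λ = -122.79159973°.

lat 36.4143°, lon -122.7916°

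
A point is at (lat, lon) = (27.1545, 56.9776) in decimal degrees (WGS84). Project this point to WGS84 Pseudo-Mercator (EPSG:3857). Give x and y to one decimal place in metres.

Web Mercator is spherical with R = a = 6378137 m.
x = R·λ = 6378137 × 0.994446720 = 6342717.419 m.
y = R·ln tan(π/4 + φ/2) = 6378137 × 0.492743850 = 3142787.779 m.

x 6342717.4 m, y 3142787.8 m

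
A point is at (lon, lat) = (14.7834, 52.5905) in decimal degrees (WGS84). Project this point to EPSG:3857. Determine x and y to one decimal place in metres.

x 1645680.6 m, y 6907607.8 m

Web Mercator is spherical with R = a = 6378137 m.
x = R·λ = 6378137 × 0.258019005 = 1645680.560 m.
y = R·ln tan(π/4 + φ/2) = 6378137 × 1.083013397 = 6907607.822 m.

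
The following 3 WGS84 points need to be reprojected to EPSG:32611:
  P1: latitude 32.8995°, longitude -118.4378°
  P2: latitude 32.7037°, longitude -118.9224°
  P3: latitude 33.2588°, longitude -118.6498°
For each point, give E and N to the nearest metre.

UTM zone 11N: λ₀ = -117°, k₀ = 0.9996.
P1 (32.8995°, -118.4378°) → (365528.815, 3641062.161) m.
P2 (32.7037°, -118.9224°) → (319805.371, 3620073.542) m.
P3 (33.2588°, -118.6498°) → (346325.543, 3681191.711) m.

P1: E 365529 m, N 3641062 m; P2: E 319805 m, N 3620074 m; P3: E 346326 m, N 3681192 m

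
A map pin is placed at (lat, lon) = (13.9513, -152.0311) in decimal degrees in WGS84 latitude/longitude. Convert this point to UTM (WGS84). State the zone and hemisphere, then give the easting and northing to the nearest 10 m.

Longitude -152.0311° lies in the 6° band [-156°, -150°), giving zone 5; latitude is north of the equator, so 5N.
Zone 5 central meridian λ₀ = 6×5 − 183 = -153°; Δλ = +0.9689°.
Transverse Mercator on WGS84 with k₀ = 0.9996 gives E = 604658.700 m, N = 1542553.705 m.

Zone 5N: E 604660 m, N 1542550 m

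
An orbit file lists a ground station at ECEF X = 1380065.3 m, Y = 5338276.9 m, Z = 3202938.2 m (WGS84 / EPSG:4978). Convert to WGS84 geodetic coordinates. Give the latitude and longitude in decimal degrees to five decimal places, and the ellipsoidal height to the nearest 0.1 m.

λ = atan2(Y, X) = 75.50510038°; p = √(X²+Y²) = 5513781.0 m.
Bowring's method on WGS84 (a = 6378137 m, b = 6356752.314 m) gives φ = 30.31950017°, h = 3844.740 m.

lat 30.31950°, lon 75.50510°, h 3844.7 m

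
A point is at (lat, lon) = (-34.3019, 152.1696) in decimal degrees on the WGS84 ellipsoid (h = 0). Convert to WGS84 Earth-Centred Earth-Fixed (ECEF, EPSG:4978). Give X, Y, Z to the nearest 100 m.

WGS84: a = 6378137 m, e² = 0.006694380; N(φ) = a/√(1−e²sin²φ) = 6384928.061 m.
X = (N+h)·cosφ·cosλ = -4664380.113 m; Y = (N+h)·cosφ·sinλ = 2462412.322 m; Z = (N(1−e²)+h)·sinφ = -3574160.152 m.

X -4664400 m, Y 2462400 m, Z -3574200 m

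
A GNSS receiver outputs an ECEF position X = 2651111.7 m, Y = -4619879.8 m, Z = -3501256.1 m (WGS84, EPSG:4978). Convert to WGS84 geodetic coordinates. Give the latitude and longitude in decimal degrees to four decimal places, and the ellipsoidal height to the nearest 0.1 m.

λ = atan2(Y, X) = -60.15069996°; p = √(X²+Y²) = 5326507.5 m.
Bowring's method on WGS84 (a = 6378137 m, b = 6356752.314 m) gives φ = -33.49480056°, h = 2541.794 m.

lat -33.4948°, lon -60.1507°, h 2541.8 m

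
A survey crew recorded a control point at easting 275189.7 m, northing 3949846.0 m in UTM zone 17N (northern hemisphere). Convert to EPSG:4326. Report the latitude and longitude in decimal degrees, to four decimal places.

lat 35.6669°, lon -83.4837°

Zone 17N: λ₀ = -81°, k₀ = 0.9996, false easting 500000 m.
Meridian distance M = (N − FN)/k₀ = 3951426.6 m.
Inverse transverse Mercator on WGS84 gives φ = 35.66690043°, λ = -83.48370033°.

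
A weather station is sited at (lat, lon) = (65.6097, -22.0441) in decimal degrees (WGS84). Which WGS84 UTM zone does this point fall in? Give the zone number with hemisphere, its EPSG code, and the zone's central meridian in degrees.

UTM zone = ⌊(λ + 180)/6⌋ + 1; -22.0441° ∈ [-24°, -18°) → zone 27.
Hemisphere: N (φ ≥ 0).
Central meridian λ₀ = 6×27 − 183 = -21°.
EPSG code: 32627.

Zone 27N (EPSG:32627), central meridian -21°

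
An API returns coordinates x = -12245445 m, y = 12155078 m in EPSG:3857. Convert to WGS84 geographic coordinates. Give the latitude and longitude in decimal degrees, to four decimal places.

R = 6378137 m. λ = x/R = -110.00270404°.
φ = 2·arctan(exp(y/R)) − 90° = 2·arctan(6.72439) − 90° = 73.08279875°.

lat 73.0828°, lon -110.0027°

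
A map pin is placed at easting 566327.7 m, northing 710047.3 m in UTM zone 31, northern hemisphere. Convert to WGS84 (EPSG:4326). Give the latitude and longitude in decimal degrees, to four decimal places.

Zone 31N: λ₀ = 3°, k₀ = 0.9996, false easting 500000 m.
Meridian distance M = (N − FN)/k₀ = 710331.4 m.
Inverse transverse Mercator on WGS84 gives φ = 6.42339969°, λ = 3.59979999°.

lat 6.4234°, lon 3.5998°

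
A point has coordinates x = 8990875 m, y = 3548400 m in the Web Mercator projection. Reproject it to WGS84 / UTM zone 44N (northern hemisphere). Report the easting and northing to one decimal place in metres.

Web Mercator inverse (R = 6378137 m) → φ = 30.34830319°, λ = 80.76640430°.
UTM 44N forward: E = 477549.296 m, N = 3357404.316 m.

E 477549.3 m, N 3357404.3 m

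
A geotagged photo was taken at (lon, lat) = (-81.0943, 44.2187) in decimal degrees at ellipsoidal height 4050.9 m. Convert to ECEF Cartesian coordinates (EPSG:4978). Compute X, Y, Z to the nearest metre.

WGS84: a = 6378137 m, e² = 0.006694380; N(φ) = a/√(1−e²sin²φ) = 6388545.760 m.
X = (N+h)·cosφ·cosλ = 709250.596 m; Y = (N+h)·cosφ·sinλ = -4526233.555 m; Z = (N(1−e²)+h)·sinφ = 4428364.918 m.

X 709251 m, Y -4526234 m, Z 4428365 m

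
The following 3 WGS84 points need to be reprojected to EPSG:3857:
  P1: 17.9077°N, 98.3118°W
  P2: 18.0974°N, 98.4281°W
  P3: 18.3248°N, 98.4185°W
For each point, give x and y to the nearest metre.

Web Mercator: x = R·λ, y = R·ln tan(π/4+φ/2), R = 6378137 m.
P1 (17.9077°, -98.3118°) → (-10944019.515, 2026747.814) m.
P2 (18.0974°, -98.4281°) → (-10956965.972, 2048952.198) m.
P3 (18.3248°, -98.4185°) → (-10955897.305, 2075601.072) m.

P1: x -10944020 m, y 2026748 m; P2: x -10956966 m, y 2048952 m; P3: x -10955897 m, y 2075601 m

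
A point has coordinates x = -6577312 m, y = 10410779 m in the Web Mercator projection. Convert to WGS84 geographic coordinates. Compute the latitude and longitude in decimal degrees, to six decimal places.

lat 67.877799°, lon -59.084999°

R = 6378137 m. λ = x/R = -59.08499898°.
φ = 2·arctan(exp(y/R)) − 90° = 2·arctan(5.11542) − 90° = 67.87779868°.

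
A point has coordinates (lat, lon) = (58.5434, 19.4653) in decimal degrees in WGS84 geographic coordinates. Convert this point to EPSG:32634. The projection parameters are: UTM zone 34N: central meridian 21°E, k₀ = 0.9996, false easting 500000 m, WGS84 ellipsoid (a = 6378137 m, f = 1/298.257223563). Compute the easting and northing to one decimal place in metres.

E 410668.3 m, N 6490231.8 m

Zone 34 central meridian λ₀ = 6×34 − 183 = 21°; Δλ = -1.5347°.
Transverse Mercator on WGS84 with k₀ = 0.9996 gives E = 410668.316 m, N = 6490231.824 m.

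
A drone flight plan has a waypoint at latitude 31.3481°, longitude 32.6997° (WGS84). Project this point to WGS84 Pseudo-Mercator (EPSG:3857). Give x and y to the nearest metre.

x 3640114 m, y 3678040 m

Web Mercator is spherical with R = a = 6378137 m.
x = R·λ = 6378137 × 0.570717429 = 3640113.953 m.
y = R·ln tan(π/4 + φ/2) = 6378137 × 0.576663617 = 3678039.551 m.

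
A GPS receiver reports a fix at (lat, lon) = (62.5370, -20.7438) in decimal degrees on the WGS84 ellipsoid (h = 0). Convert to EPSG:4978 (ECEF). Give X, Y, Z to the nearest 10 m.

X 2758040 m, Y -1044590 m, Z 5636360 m

WGS84: a = 6378137 m, e² = 0.006694380; N(φ) = a/√(1−e²sin²φ) = 6395012.037 m.
X = (N+h)·cosφ·cosλ = 2758036.460 m; Y = (N+h)·cosφ·sinλ = -1044585.268 m; Z = (N(1−e²)+h)·sinφ = 5636364.404 m.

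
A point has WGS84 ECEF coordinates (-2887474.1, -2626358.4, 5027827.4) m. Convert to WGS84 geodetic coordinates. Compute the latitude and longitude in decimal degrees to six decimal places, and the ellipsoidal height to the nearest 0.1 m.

λ = atan2(Y, X) = -137.71130084°; p = √(X²+Y²) = 3903237.8 m.
Bowring's method on WGS84 (a = 6378137 m, b = 6356752.314 m) gives φ = 52.36310004°, h = 316.813 m.

lat 52.363100°, lon -137.711301°, h 316.8 m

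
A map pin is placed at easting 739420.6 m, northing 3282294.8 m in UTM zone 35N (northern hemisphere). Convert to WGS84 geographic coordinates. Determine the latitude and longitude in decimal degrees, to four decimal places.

lat 29.6476°, lon 29.4733°

Zone 35N: λ₀ = 27°, k₀ = 0.9996, false easting 500000 m.
Meridian distance M = (N − FN)/k₀ = 3283608.2 m.
Inverse transverse Mercator on WGS84 gives φ = 29.64759968°, λ = 29.47329997°.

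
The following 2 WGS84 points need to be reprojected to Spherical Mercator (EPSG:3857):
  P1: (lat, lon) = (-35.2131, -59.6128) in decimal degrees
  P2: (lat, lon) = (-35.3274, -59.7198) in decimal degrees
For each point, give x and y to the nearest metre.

P1: x -6636067 m, y -4192878 m; P2: x -6647978 m, y -4208463 m

Web Mercator: x = R·λ, y = R·ln tan(π/4+φ/2), R = 6378137 m.
P1 (-35.2131°, -59.6128°) → (-6636066.541, -4192878.425) m.
P2 (-35.3274°, -59.7198°) → (-6647977.726, -4208462.988) m.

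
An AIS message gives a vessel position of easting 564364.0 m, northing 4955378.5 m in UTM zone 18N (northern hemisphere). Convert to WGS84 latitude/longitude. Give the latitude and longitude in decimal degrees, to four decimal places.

lat 44.7489°, lon -74.1869°

Zone 18N: λ₀ = -75°, k₀ = 0.9996, false easting 500000 m.
Meridian distance M = (N − FN)/k₀ = 4957361.4 m.
Inverse transverse Mercator on WGS84 gives φ = 44.74889983°, λ = -74.18690037°.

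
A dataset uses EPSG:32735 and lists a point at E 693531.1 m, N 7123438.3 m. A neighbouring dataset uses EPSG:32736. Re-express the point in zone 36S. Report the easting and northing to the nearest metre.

UTM 35S → geographic: φ = -25.99500000°, λ = 28.93349960°.
UTM 36S (λ₀ = 33°) forward: E = 92804.945 m, N = 7118529.463 m.

E 92805 m, N 7118529 m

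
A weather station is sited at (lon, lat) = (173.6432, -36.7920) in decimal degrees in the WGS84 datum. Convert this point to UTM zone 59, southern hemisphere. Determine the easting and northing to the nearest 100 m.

E 735800 m, N 5924900 m

Zone 59 central meridian λ₀ = 6×59 − 183 = 171°; Δλ = +2.6432°.
Transverse Mercator on WGS84 with k₀ = 0.9996 gives E = 735844.451 m, N = 5924941.899 m.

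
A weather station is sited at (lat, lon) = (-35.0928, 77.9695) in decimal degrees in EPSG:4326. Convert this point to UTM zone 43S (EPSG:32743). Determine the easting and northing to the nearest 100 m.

E 770700 m, N 6112600 m

Zone 43 central meridian λ₀ = 6×43 − 183 = 75°; Δλ = +2.9695°.
Transverse Mercator on WGS84 with k₀ = 0.9996 gives E = 770706.919 m, N = 6112630.595 m.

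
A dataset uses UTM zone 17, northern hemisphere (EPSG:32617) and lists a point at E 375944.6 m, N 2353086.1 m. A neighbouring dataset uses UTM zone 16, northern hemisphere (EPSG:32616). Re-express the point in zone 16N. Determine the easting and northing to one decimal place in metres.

E 998807.1 m, N 2360216.7 m

UTM 17N → geographic: φ = 21.27529987°, λ = -82.19579959°.
UTM 16N (λ₀ = -87°) forward: E = 998807.108 m, N = 2360216.681 m.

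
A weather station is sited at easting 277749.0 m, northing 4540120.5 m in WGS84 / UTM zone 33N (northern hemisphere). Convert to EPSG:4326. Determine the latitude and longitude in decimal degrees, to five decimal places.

Zone 33N: λ₀ = 15°, k₀ = 0.9996, false easting 500000 m.
Meridian distance M = (N − FN)/k₀ = 4541937.3 m.
Inverse transverse Mercator on WGS84 gives φ = 40.98200028°, λ = 12.35820018°.

lat 40.98200°, lon 12.35820°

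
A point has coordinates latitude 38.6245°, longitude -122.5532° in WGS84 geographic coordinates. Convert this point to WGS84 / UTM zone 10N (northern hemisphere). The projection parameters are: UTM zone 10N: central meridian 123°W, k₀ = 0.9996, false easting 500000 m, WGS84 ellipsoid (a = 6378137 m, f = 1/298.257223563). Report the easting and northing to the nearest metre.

E 538893 m, N 4275203 m

Zone 10 central meridian λ₀ = 6×10 − 183 = -123°; Δλ = +0.4468°.
Transverse Mercator on WGS84 with k₀ = 0.9996 gives E = 538892.943 m, N = 4275202.949 m.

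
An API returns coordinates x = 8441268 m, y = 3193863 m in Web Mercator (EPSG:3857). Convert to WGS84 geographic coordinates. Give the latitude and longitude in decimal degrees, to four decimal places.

R = 6378137 m. λ = x/R = 75.82920062°.
φ = 2·arctan(exp(y/R)) − 90° = 2·arctan(1.64996) − 90° = 27.56199680°.

lat 27.5620°, lon 75.8292°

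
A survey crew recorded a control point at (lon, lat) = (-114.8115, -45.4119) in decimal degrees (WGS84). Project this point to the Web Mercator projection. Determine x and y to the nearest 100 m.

Web Mercator is spherical with R = a = 6378137 m.
x = R·λ = 6378137 × -2.003838694 = -12780757.717 m.
y = R·ln tan(π/4 + φ/2) = 6378137 × -0.891577193 = -5686601.484 m.

x -12780800 m, y -5686600 m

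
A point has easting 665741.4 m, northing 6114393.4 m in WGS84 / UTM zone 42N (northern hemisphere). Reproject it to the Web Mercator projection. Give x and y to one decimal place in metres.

x 7970575.7 m, y 7390720.9 m

Unproject from UTM 42N (λ₀ = 69°) → φ = 55.14839986°, λ = 71.60089994°.
Web Mercator (R = 6378137 m): x = 7970575.722 m, y = 7390720.932 m.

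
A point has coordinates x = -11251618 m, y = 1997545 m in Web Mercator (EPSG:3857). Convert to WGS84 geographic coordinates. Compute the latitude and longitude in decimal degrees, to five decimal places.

lat 17.65790°, lon -101.07500°

R = 6378137 m. λ = x/R = -101.07500420°.
φ = 2·arctan(exp(y/R)) − 90° = 2·arctan(1.36778) − 90° = 17.65790089°.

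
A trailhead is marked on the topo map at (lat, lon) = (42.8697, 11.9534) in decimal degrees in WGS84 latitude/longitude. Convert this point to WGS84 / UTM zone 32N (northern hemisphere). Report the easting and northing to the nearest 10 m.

E 741240 m, N 4750580 m

Zone 32 central meridian λ₀ = 6×32 − 183 = 9°; Δλ = +2.9534°.
Transverse Mercator on WGS84 with k₀ = 0.9996 gives E = 741242.916 m, N = 4750577.379 m.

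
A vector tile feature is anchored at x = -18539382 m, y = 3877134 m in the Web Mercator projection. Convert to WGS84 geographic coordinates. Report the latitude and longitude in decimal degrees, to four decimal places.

R = 6378137 m. λ = x/R = -166.54210209°.
φ = 2·arctan(exp(y/R)) − 90° = 2·arctan(1.83653) − 90° = 32.86300308°.

lat 32.8630°, lon -166.5421°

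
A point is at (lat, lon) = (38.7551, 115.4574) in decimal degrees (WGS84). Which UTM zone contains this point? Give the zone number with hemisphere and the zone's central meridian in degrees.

Zone 50N, central meridian 117°

UTM zone = ⌊(λ + 180)/6⌋ + 1; 115.4574° ∈ [114°, 120°) → zone 50.
Hemisphere: N (φ ≥ 0).
Central meridian λ₀ = 6×50 − 183 = 117°.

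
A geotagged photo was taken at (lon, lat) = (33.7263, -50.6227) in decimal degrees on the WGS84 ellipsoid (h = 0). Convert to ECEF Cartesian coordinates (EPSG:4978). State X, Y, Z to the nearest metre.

X 3372177 m, Y 2251199 m, Z -4907023 m

WGS84: a = 6378137 m, e² = 0.006694380; N(φ) = a/√(1−e²sin²φ) = 6390931.449 m.
X = (N+h)·cosφ·cosλ = 3372176.827 m; Y = (N+h)·cosφ·sinλ = 2251199.438 m; Z = (N(1−e²)+h)·sinφ = -4907023.193 m.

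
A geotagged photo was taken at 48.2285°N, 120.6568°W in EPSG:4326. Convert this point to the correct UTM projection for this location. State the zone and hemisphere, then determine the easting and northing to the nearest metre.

Longitude -120.6568° lies in the 6° band [-126°, -120°), giving zone 10; latitude is north of the equator, so 10N.
Zone 10 central meridian λ₀ = 6×10 − 183 = -123°; Δλ = +2.3432°.
Transverse Mercator on WGS84 with k₀ = 0.9996 gives E = 674013.519 m, N = 5344352.049 m.

Zone 10N: E 674014 m, N 5344352 m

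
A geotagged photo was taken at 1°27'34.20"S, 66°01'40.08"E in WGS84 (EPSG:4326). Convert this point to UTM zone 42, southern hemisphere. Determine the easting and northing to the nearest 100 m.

E 169200 m, N 9838500 m

Zone 42 central meridian λ₀ = 6×42 − 183 = 69°; Δλ = -2.9722°.
Transverse Mercator on WGS84 with k₀ = 0.9996 gives E = 169225.942 m, N = 9838462.378 m.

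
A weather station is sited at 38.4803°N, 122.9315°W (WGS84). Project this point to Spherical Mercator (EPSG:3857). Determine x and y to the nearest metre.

x -13684672 m, y 4647500 m

Web Mercator is spherical with R = a = 6378137 m.
x = R·λ = 6378137 × -2.145559429 = -13684671.982 m.
y = R·ln tan(π/4 + φ/2) = 6378137 × 0.728661059 = 4647500.059 m.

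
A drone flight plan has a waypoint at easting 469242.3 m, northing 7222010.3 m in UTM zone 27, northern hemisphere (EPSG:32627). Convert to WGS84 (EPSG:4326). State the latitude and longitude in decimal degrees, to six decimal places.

Zone 27N: λ₀ = -21°, k₀ = 0.9996, false easting 500000 m.
Meridian distance M = (N − FN)/k₀ = 7224900.3 m.
Inverse transverse Mercator on WGS84 gives φ = 65.12020013°, λ = -21.65519988°.

lat 65.120200°, lon -21.655200°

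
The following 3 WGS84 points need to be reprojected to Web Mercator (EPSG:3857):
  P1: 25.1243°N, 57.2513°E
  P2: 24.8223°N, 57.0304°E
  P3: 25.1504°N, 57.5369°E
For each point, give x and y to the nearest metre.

Web Mercator: x = R·λ, y = R·ln tan(π/4+φ/2), R = 6378137 m.
P1 (25.1243°, 57.2513°) → (6373185.563, 2891019.818) m.
P2 (24.8223°, 57.0304°) → (6348595.088, 2853933.916) m.
P3 (25.1504°, 57.5369°) → (6404978.410, 2894229.212) m.

P1: x 6373186 m, y 2891020 m; P2: x 6348595 m, y 2853934 m; P3: x 6404978 m, y 2894229 m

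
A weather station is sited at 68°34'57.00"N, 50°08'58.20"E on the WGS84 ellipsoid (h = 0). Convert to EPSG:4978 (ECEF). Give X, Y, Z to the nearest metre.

WGS84: a = 6378137 m, e² = 0.006694380; N(φ) = a/√(1−e²sin²φ) = 6396720.025 m.
X = (N+h)·cosφ·cosλ = 1496770.886 m; Y = (N+h)·cosφ·sinλ = 1793263.917 m; Z = (N(1−e²)+h)·sinφ = 5915125.253 m.

X 1496771 m, Y 1793264 m, Z 5915125 m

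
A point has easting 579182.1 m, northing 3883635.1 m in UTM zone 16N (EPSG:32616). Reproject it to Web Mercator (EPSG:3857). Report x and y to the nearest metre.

Unproject from UTM 16N (λ₀ = -87°) → φ = 35.09240038°, λ = -86.13130039°.
Web Mercator (R = 6378137 m): x = -9588092.501 m, y = 4176445.087 m.

x -9588093 m, y 4176445 m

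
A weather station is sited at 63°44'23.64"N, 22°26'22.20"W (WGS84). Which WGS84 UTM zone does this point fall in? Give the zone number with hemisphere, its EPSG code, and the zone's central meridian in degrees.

Zone 27N (EPSG:32627), central meridian -21°

UTM zone = ⌊(λ + 180)/6⌋ + 1; -22.4395° ∈ [-24°, -18°) → zone 27.
Hemisphere: N (φ ≥ 0).
Central meridian λ₀ = 6×27 − 183 = -21°.
EPSG code: 32627.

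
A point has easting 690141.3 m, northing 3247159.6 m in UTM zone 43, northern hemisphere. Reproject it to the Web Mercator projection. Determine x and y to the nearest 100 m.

Unproject from UTM 43N (λ₀ = 75°) → φ = 29.33919970°, λ = 76.95839968°.
Web Mercator (R = 6378137 m): x = 8566969.864 m, y = 3418889.802 m.

x 8567000 m, y 3418900 m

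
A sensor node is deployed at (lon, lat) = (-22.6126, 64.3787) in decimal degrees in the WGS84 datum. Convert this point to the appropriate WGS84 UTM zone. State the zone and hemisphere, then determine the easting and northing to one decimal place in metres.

Zone 27N: E 422199.9 m, N 7140202.1 m

Longitude -22.6126° lies in the 6° band [-24°, -18°), giving zone 27; latitude is north of the equator, so 27N.
Zone 27 central meridian λ₀ = 6×27 − 183 = -21°; Δλ = -1.6126°.
Transverse Mercator on WGS84 with k₀ = 0.9996 gives E = 422199.917 m, N = 7140202.136 m.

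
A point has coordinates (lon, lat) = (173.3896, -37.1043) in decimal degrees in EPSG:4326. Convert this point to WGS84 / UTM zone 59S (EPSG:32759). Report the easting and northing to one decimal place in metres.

Zone 59 central meridian λ₀ = 6×59 − 183 = 171°; Δλ = +2.3896°.
Transverse Mercator on WGS84 with k₀ = 0.9996 gives E = 712343.355 m, N = 5890885.010 m.

E 712343.4 m, N 5890885.0 m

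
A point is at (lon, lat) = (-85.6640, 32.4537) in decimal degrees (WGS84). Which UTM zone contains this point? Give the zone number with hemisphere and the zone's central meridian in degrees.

UTM zone = ⌊(λ + 180)/6⌋ + 1; -85.6640° ∈ [-90°, -84°) → zone 16.
Hemisphere: N (φ ≥ 0).
Central meridian λ₀ = 6×16 − 183 = -87°.

Zone 16N, central meridian -87°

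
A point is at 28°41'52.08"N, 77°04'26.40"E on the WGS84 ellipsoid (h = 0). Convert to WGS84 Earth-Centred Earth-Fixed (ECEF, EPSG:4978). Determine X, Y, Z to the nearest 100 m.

WGS84: a = 6378137 m, e² = 0.006694380; N(φ) = a/√(1−e²sin²φ) = 6383065.369 m.
X = (N+h)·cosφ·cosλ = 1252453.666 m; Y = (N+h)·cosφ·sinλ = 5457119.164 m; Z = (N(1−e²)+h)·sinφ = 3044564.162 m.

X 1252500 m, Y 5457100 m, Z 3044600 m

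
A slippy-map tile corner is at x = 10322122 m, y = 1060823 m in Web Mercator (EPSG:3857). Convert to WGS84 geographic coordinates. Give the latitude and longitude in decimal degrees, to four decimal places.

lat 9.4859°, lon 92.7252°

R = 6378137 m. λ = x/R = 92.72519957°.
φ = 2·arctan(exp(y/R)) − 90° = 2·arctan(1.18095) − 90° = 9.48590076°.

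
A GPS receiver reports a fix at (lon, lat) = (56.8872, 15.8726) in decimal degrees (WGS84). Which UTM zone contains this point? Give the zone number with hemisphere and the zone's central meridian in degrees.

Zone 40N, central meridian 57°

UTM zone = ⌊(λ + 180)/6⌋ + 1; 56.8872° ∈ [54°, 60°) → zone 40.
Hemisphere: N (φ ≥ 0).
Central meridian λ₀ = 6×40 − 183 = 57°.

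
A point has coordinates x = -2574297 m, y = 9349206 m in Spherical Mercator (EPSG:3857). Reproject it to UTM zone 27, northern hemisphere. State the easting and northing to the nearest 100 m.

Web Mercator inverse (R = 6378137 m) → φ = 63.99780185°, λ = -23.12530341°.
UTM 27N forward: E = 396053.307 m, N = 7098502.223 m.

E 396100 m, N 7098500 m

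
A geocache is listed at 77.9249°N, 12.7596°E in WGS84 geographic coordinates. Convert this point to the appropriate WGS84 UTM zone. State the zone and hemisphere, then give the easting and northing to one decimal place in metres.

Longitude 12.7596° lies in the 6° band [12°, 18°), giving zone 33; latitude is north of the equator, so 33N.
Zone 33 central meridian λ₀ = 6×33 − 183 = 15°; Δλ = -2.2404°.
Transverse Mercator on WGS84 with k₀ = 0.9996 gives E = 447692.380 m, N = 8650988.595 m.

Zone 33N: E 447692.4 m, N 8650988.6 m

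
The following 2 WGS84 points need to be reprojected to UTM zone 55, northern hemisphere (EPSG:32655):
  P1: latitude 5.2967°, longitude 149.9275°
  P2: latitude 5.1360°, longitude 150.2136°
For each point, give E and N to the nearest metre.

P1: E 824515 m, N 586227 m; P2: E 856352 m, N 568593 m

UTM zone 55N: λ₀ = 147°, k₀ = 0.9996.
P1 (5.2967°, 149.9275°) → (824515.485, 586227.040) m.
P2 (5.1360°, 150.2136°) → (856352.174, 568592.894) m.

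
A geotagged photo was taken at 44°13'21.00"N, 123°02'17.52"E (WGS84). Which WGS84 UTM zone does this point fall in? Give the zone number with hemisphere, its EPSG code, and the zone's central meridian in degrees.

UTM zone = ⌊(λ + 180)/6⌋ + 1; 123.0382° ∈ [120°, 126°) → zone 51.
Hemisphere: N (φ ≥ 0).
Central meridian λ₀ = 6×51 − 183 = 123°.
EPSG code: 32651.

Zone 51N (EPSG:32651), central meridian 123°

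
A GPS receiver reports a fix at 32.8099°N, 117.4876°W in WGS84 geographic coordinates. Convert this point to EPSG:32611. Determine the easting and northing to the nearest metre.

E 454353 m, N 3630318 m

Zone 11 central meridian λ₀ = 6×11 − 183 = -117°; Δλ = -0.4876°.
Transverse Mercator on WGS84 with k₀ = 0.9996 gives E = 454352.781 m, N = 3630318.009 m.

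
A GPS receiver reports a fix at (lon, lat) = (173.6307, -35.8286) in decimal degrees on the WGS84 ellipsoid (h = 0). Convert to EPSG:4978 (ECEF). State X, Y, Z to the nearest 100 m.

WGS84: a = 6378137 m, e² = 0.006694380; N(φ) = a/√(1−e²sin²φ) = 6385464.771 m.
X = (N+h)·cosφ·cosλ = -5145198.339 m; Y = (N+h)·cosφ·sinλ = 574335.065 m; Z = (N(1−e²)+h)·sinφ = -3712789.012 m.

X -5145200 m, Y 574300 m, Z -3712800 m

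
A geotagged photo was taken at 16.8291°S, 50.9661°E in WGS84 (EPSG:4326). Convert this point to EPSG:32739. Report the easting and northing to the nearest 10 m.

Zone 39 central meridian λ₀ = 6×39 − 183 = 51°; Δλ = -0.0339°.
Transverse Mercator on WGS84 with k₀ = 0.9996 gives E = 496388.320 m, N = 8139350.308 m.

E 496390 m, N 8139350 m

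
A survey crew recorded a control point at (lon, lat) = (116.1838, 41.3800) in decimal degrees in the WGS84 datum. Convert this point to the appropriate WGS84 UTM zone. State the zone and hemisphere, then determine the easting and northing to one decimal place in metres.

Zone 50N: E 431751.8 m, N 4581263.4 m

Longitude 116.1838° lies in the 6° band [114°, 120°), giving zone 50; latitude is north of the equator, so 50N.
Zone 50 central meridian λ₀ = 6×50 − 183 = 117°; Δλ = -0.8162°.
Transverse Mercator on WGS84 with k₀ = 0.9996 gives E = 431751.789 m, N = 4581263.418 m.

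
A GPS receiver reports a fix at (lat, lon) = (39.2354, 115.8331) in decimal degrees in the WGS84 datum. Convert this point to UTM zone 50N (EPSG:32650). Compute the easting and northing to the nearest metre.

Zone 50 central meridian λ₀ = 6×50 − 183 = 117°; Δλ = -1.1669°.
Transverse Mercator on WGS84 with k₀ = 0.9996 gives E = 399290.341 m, N = 4343548.414 m.

E 399290 m, N 4343548 m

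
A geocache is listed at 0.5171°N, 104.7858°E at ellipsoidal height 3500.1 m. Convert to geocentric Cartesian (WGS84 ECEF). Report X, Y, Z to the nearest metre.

WGS84: a = 6378137 m, e² = 0.006694380; N(φ) = a/√(1−e²sin²φ) = 6378138.739 m.
X = (N+h)·cosφ·cosλ = -1628567.060 m; Y = (N+h)·cosφ·sinλ = 6170070.220 m; Z = (N(1−e²)+h)·sinφ = 57208.786 m.

X -1628567 m, Y 6170070 m, Z 57209 m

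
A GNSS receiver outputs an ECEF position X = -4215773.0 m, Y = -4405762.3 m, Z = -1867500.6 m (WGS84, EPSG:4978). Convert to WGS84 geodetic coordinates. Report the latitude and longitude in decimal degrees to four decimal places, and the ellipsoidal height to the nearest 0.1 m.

lat -17.1356°, lon -133.7376°, h 1090.4 m

λ = atan2(Y, X) = -133.73760031°; p = √(X²+Y²) = 6097826.1 m.
Bowring's method on WGS84 (a = 6378137 m, b = 6356752.314 m) gives φ = -17.13560004°, h = 1090.404 m.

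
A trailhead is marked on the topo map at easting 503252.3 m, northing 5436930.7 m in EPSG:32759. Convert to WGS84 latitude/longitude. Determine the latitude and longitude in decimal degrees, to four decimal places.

Zone 59S: λ₀ = 171°, k₀ = 0.9996, false easting 500000 m, false northing 10000000 m.
Meridian distance M = (N − FN)/k₀ = -4564895.3 m.
Inverse transverse Mercator on WGS84 gives φ = -41.21899974°, λ = 171.03879982°.

lat -41.2190°, lon 171.0388°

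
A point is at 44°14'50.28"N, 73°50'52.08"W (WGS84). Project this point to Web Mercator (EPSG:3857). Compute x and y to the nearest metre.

Web Mercator is spherical with R = a = 6378137 m.
x = R·λ = 6378137 × -1.288887255 = -8220699.492 m.
y = R·ln tan(π/4 + φ/2) = 6378137 × 0.862915382 = 5503792.527 m.

x -8220699 m, y 5503793 m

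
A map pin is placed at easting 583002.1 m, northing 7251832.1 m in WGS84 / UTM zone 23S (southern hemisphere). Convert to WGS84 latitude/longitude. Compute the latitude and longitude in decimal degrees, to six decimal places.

lat -24.846200°, lon -44.178500°

Zone 23S: λ₀ = -45°, k₀ = 0.9996, false easting 500000 m, false northing 10000000 m.
Meridian distance M = (N − FN)/k₀ = -2749267.6 m.
Inverse transverse Mercator on WGS84 gives φ = -24.84619996°, λ = -44.17849974°.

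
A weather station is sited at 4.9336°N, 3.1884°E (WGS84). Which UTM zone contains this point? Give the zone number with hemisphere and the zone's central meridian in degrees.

Zone 31N, central meridian 3°

UTM zone = ⌊(λ + 180)/6⌋ + 1; 3.1884° ∈ [0°, 6°) → zone 31.
Hemisphere: N (φ ≥ 0).
Central meridian λ₀ = 6×31 − 183 = 3°.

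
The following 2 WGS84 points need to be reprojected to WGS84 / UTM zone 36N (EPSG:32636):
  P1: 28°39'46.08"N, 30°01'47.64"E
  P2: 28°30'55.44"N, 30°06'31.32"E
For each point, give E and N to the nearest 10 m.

P1: E 209710 m, N 3174240 m; P2: E 217020 m, N 3157710 m

UTM zone 36N: λ₀ = 33°, k₀ = 0.9996.
P1 (28.6628°, 30.0299°) → (209707.898, 3174238.714) m.
P2 (28.5154°, 30.1087°) → (217018.332, 3157708.485) m.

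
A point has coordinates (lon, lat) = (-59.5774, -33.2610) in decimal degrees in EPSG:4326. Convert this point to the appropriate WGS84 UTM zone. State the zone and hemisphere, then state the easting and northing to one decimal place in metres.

Longitude -59.5774° lies in the 6° band [-60°, -54°), giving zone 21; latitude is south of the equator, so 21S.
Zone 21 central meridian λ₀ = 6×21 − 183 = -57°; Δλ = -2.5774°.
Transverse Mercator on WGS84 with k₀ = 0.9996 gives E = 259908.916 m, N = 6316815.026 m.

Zone 21S: E 259908.9 m, N 6316815.0 m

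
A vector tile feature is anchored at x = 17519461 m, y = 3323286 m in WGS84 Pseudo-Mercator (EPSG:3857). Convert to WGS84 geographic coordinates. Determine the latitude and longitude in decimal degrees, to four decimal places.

R = 6378137 m. λ = x/R = 157.37999586°.
φ = 2·arctan(exp(y/R)) − 90° = 2·arctan(1.68378) − 90° = 28.58779927°.

lat 28.5878°, lon 157.3800°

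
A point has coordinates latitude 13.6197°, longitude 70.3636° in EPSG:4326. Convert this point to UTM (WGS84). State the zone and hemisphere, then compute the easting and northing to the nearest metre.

Zone 42N: E 647508 m, N 1506081 m

Longitude 70.3636° lies in the 6° band [66°, 72°), giving zone 42; latitude is north of the equator, so 42N.
Zone 42 central meridian λ₀ = 6×42 − 183 = 69°; Δλ = +1.3636°.
Transverse Mercator on WGS84 with k₀ = 0.9996 gives E = 647507.621 m, N = 1506081.054 m.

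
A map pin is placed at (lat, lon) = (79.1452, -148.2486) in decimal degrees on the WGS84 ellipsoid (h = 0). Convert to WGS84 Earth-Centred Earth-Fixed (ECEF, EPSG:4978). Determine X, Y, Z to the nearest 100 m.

WGS84: a = 6378137 m, e² = 0.006694380; N(φ) = a/√(1−e²sin²φ) = 6398828.966 m.
X = (N+h)·cosφ·cosλ = -1024686.258 m; Y = (N+h)·cosφ·sinλ = -634129.723 m; Z = (N(1−e²)+h)·sinφ = 6242268.696 m.

X -1024700 m, Y -634100 m, Z 6242300 m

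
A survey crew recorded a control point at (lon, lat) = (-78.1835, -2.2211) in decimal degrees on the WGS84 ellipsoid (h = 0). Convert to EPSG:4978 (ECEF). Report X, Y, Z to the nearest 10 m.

X 1305130 m, Y -6238320 m, Z -245540 m

WGS84: a = 6378137 m, e² = 0.006694380; N(φ) = a/√(1−e²sin²φ) = 6378169.066 m.
X = (N+h)·cosφ·cosλ = 1305127.039 m; Y = (N+h)·cosφ·sinλ = -6238315.529 m; Z = (N(1−e²)+h)·sinφ = -245536.251 m.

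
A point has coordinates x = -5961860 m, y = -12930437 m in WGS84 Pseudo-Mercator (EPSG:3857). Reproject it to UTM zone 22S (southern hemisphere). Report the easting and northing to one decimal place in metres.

E 426148.4 m, N 1675270.2 m

Web Mercator inverse (R = 6378137 m) → φ = -74.99580020°, λ = -53.55629960°.
UTM 22S forward: E = 426148.396 m, N = 1675270.168 m.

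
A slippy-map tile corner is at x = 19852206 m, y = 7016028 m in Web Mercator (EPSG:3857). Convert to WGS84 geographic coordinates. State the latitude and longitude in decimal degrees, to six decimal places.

lat 53.178198°, lon 178.335401°

R = 6378137 m. λ = x/R = 178.33540073°.
φ = 2·arctan(exp(y/R)) − 90° = 2·arctan(3.00420) − 90° = 53.17819805°.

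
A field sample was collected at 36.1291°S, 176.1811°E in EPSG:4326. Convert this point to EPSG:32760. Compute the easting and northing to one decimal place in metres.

Zone 60 central meridian λ₀ = 6×60 − 183 = 177°; Δλ = -0.8189°.
Transverse Mercator on WGS84 with k₀ = 0.9996 gives E = 426314.200 m, N = 6001421.829 m.

E 426314.2 m, N 6001421.8 m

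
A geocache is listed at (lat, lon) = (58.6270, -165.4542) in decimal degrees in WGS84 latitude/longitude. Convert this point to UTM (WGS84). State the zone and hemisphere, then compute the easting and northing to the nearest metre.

Zone 3N: E 473624 m, N 6498609 m

Longitude -165.4542° lies in the 6° band [-168°, -162°), giving zone 3; latitude is north of the equator, so 3N.
Zone 3 central meridian λ₀ = 6×3 − 183 = -165°; Δλ = -0.4542°.
Transverse Mercator on WGS84 with k₀ = 0.9996 gives E = 473623.627 m, N = 6498608.725 m.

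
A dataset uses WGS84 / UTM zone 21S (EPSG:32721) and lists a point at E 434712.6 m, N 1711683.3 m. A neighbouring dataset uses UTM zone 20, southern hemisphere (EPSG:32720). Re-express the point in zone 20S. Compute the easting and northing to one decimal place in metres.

E 611661.2 m, N 1709339.4 m

UTM 21S → geographic: φ = -74.67280012°, λ = -59.21319937°.
UTM 20S (λ₀ = -63°) forward: E = 611661.152 m, N = 1709339.376 m.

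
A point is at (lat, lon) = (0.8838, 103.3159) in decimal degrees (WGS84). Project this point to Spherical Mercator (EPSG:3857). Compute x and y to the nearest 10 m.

Web Mercator is spherical with R = a = 6378137 m.
x = R·λ = 6378137 × 1.803202625 = 11501073.379 m.
y = R·ln tan(π/4 + φ/2) = 6378137 × 0.015425832 = 98388.068 m.

x 11501070 m, y 98390 m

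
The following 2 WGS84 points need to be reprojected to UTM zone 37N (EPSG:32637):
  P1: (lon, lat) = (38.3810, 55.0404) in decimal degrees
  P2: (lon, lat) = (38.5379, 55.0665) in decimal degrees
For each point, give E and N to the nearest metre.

P1: E 460444 m, N 6099462 m; P2: E 470489 m, N 6102289 m

UTM zone 37N: λ₀ = 39°, k₀ = 0.9996.
P1 (55.0404°, 38.3810°) → (460443.538, 6099462.230) m.
P2 (55.0665°, 38.5379°) → (470489.161, 6102289.078) m.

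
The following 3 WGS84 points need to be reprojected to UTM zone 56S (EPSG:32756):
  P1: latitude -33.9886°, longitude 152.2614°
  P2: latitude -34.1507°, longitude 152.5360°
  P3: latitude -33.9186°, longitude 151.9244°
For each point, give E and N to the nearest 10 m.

UTM zone 56S: λ₀ = 153°, k₀ = 0.9996.
P1 (-33.9886°, 152.2614°) → (431782.066, 6238862.219) m.
P2 (-34.1507°, 152.5360°) → (457226.249, 6221037.270) m.
P3 (-33.9186°, 151.9244°) → (400573.805, 6246348.628) m.

P1: E 431780 m, N 6238860 m; P2: E 457230 m, N 6221040 m; P3: E 400570 m, N 6246350 m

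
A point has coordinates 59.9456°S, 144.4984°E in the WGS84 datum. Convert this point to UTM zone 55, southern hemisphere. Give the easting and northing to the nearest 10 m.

E 360260 m, N 3352010 m

Zone 55 central meridian λ₀ = 6×55 − 183 = 147°; Δλ = -2.5016°.
Transverse Mercator on WGS84 with k₀ = 0.9996 gives E = 360259.658 m, N = 3352006.099 m.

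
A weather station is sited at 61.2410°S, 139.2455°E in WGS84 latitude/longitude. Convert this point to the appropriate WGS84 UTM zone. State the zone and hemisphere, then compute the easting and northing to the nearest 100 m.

Longitude 139.2455° lies in the 6° band [138°, 144°), giving zone 54; latitude is south of the equator, so 54S.
Zone 54 central meridian λ₀ = 6×54 − 183 = 141°; Δλ = -1.7545°.
Transverse Mercator on WGS84 with k₀ = 0.9996 gives E = 405834.090 m, N = 3209104.424 m.

Zone 54S: E 405800 m, N 3209100 m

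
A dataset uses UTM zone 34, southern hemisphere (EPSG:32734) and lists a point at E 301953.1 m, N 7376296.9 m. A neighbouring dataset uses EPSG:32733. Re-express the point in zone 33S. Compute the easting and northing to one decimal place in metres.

E 913831.0 m, N 7371748.2 m

UTM 34S → geographic: φ = -23.71210014°, λ = 19.05739953°.
UTM 33S (λ₀ = 15°) forward: E = 913830.955 m, N = 7371748.244 m.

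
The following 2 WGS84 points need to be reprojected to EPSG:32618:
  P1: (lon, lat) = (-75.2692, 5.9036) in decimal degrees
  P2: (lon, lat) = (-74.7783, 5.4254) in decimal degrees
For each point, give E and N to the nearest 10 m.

UTM zone 18N: λ₀ = -75°, k₀ = 0.9996.
P1 (5.9036°, -75.2692°) → (470202.489, 652555.520) m.
P2 (5.4254°, -74.7783°) → (524559.938, 599692.171) m.

P1: E 470200 m, N 652560 m; P2: E 524560 m, N 599690 m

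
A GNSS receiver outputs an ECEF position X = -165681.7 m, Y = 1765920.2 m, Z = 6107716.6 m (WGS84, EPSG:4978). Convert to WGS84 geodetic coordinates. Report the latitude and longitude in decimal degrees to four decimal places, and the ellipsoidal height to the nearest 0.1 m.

λ = atan2(Y, X) = 95.35989941°; p = √(X²+Y²) = 1773675.4 m.
Bowring's method on WGS84 (a = 6378137 m, b = 6356752.314 m) gives φ = 73.90949984°, h = 1633.645 m.

lat 73.9095°, lon 95.3599°, h 1633.6 m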